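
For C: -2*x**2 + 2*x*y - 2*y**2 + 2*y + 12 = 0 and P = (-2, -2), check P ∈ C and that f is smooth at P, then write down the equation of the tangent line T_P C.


Tangent line at P: 4*x + 6*y + 20 = 0.

Step 1: f(-2, -2) = 0, so P lies on C.
Step 2: partial derivatives
  f_x(x, y) = -4*x + 2*y, f_y(x, y) = 2*x - 4*y + 2.
  f_x(P) = 4, f_y(P) = 6 (gradient nonzero, so P is smooth).
Step 3: tangent line at P: 4·(x − -2) + 6·(y − -2) = 0.
Expanding: 4*x + 6*y + 20 = 0.


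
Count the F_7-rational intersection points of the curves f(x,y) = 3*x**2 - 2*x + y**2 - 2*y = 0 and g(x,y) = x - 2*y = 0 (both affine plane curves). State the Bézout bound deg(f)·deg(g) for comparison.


Common zeros: {(0, 0), (2, 1)}; count = 2; Bézout bound = 2.

deg(f) = 2, deg(g) = 1, so Bézout bound = 2.
Scan x ∈ F_7. For each x, list the y ∈ F_7 with f(x, y) ≡ 0 and those with g(x, y) ≡ 0 (mod 7); the common zeros in that column are the intersection.
  x = 0: f ≡ 0 at y ∈ {0, 2}; g ≡ 0 at y ∈ {0}; common: {0}.
  x = 1: f ≡ 0 at y ∈ {1}; g ≡ 0 at y ∈ {4}; common: ∅.
  x = 2: f ≡ 0 at y ∈ {1}; g ≡ 0 at y ∈ {1}; common: {1}.
  x = 3: f ≡ 0 at y ∈ {0, 2}; g ≡ 0 at y ∈ {5}; common: ∅.
  x = 4: f ≡ 0 at y ∈ ∅; g ≡ 0 at y ∈ {2}; common: ∅.
  x = 5: f ≡ 0 at y ∈ ∅; g ≡ 0 at y ∈ {6}; common: ∅.
  x = 6: f ≡ 0 at y ∈ ∅; g ≡ 0 at y ∈ {3}; common: ∅.
Collecting: common zeros = {(0, 0), (2, 1)}, so the count is 2.
Comparison with the Bézout bound: 2 ≤ 2 = deg(f)·deg(g), as expected for curves with no common component (the bound is attained).


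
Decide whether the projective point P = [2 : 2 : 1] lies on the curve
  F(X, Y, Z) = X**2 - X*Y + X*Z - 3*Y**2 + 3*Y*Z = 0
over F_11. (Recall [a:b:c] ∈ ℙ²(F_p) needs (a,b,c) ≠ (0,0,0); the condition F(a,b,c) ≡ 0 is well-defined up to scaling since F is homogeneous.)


F(2,2,1) ≡ 7 (mod 11); P is NOT on the curve.

Evaluate F(2, 2, 1) term-by-term (mod 11).
  X**2 ↦ 1·4·1·1 = 4
  -X*Y ↦ -1·2·2·1 = -4
  X*Z ↦ 1·2·1·1 = 2
  -3*Y**2 ↦ -3·1·4·1 = -12
  3*Y*Z ↦ 3·1·2·1 = 6
Sum: F(2, 2, 1) = (4) + (-4) + (2) + (-12) + (6) = -4.
Reducing mod 11: -4 ≡ 7 (mod 11).
Since F(a, b, c) ≡ 7 ≠ 0 (mod 11), P does NOT lie on the curve.


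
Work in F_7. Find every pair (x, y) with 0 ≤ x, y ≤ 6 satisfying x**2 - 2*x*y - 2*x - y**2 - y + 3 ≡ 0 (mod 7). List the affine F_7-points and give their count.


Affine F_7-points: {(2, 3), (2, 6), (5, 4), (5, 6), (6, 3), (6, 5)}; count = 6.

For each of the 49 pairs (x, y) ∈ F_7², evaluate f(x, y) mod 7. Record the zeros.
  x = 0: [0↦3, 1↦1, 2↦4, 3↦5, 4↦4, 5↦1, 6↦3]  zeros at y ∈ ∅
  x = 1: [0↦2, 1↦5, 2↦6, 3↦5, 4↦2, 5↦4, 6↦4]  zeros at y ∈ ∅
  x = 2: [0↦3, 1↦4, 2↦3, 3↦0, 4↦2, 5↦2, 6↦0]  zeros at y ∈ {3, 6}
  x = 3: [0↦6, 1↦5, 2↦2, 3↦4, 4↦4, 5↦2, 6↦5]  zeros at y ∈ ∅
  x = 4: [0↦4, 1↦1, 2↦3, 3↦3, 4↦1, 5↦4, 6↦5]  zeros at y ∈ ∅
  x = 5: [0↦4, 1↦6, 2↦6, 3↦4, 4↦0, 5↦1, 6↦0]  zeros at y ∈ {4, 6}
  x = 6: [0↦6, 1↦6, 2↦4, 3↦0, 4↦1, 5↦0, 6↦4]  zeros at y ∈ {3, 5}
Collecting zeros: affine points = {(2, 3), (2, 6), (5, 4), (5, 6), (6, 3), (6, 5)}.
Total count |C(F_7)_aff| = 6.


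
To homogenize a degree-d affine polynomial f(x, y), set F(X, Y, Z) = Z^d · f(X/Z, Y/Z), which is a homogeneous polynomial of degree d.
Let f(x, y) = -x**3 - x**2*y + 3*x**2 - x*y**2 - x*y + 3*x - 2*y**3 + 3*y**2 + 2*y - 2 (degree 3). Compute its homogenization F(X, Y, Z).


F(X, Y, Z) = -X**3 - X**2*Y + 3*X**2*Z - X*Y**2 - X*Y*Z + 3*X*Z**2 - 2*Y**3 + 3*Y**2*Z + 2*Y*Z**2 - 2*Z**3

deg(f) = 3.
Substitute x = X/Z, y = Y/Z into f, then multiply by Z^3.
  monomial -1·x^3·y^0 ↦ -1·X^3·Y^0·Z^0.
  monomial -1·x^2·y^1 ↦ -1·X^2·Y^1·Z^0.
  monomial 3·x^2·y^0 ↦ 3·X^2·Y^0·Z^1.
  monomial -1·x^1·y^2 ↦ -1·X^1·Y^2·Z^0.
  monomial -1·x^1·y^1 ↦ -1·X^1·Y^1·Z^1.
  monomial 3·x^1·y^0 ↦ 3·X^1·Y^0·Z^2.
  monomial -2·x^0·y^3 ↦ -2·X^0·Y^3·Z^0.
  monomial 3·x^0·y^2 ↦ 3·X^0·Y^2·Z^1.
  monomial 2·x^0·y^1 ↦ 2·X^0·Y^1·Z^2.
  monomial -2·x^0·y^0 ↦ -2·X^0·Y^0·Z^3.
Collecting: F(X, Y, Z) = -X**3 - X**2*Y + 3*X**2*Z - X*Y**2 - X*Y*Z + 3*X*Z**2 - 2*Y**3 + 3*Y**2*Z + 2*Y*Z**2 - 2*Z**3.


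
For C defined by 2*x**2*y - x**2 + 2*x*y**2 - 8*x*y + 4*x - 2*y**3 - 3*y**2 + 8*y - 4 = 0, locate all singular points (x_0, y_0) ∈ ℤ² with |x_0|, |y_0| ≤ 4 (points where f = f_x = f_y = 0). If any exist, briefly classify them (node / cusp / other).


Singular points: {(2, 0)}; classification: node.

Compute partial derivatives:
  f_x = 4*x*y - 2*x + 2*y**2 - 8*y + 4.
  f_y = 2*x**2 + 4*x*y - 8*x - 6*y**2 - 6*y + 8.
Scan x_0 ∈ {−4, ..., 4}. For each x_0, f_y(x_0, y) is a polynomial in y; find its integer roots y ∈ {−4, ..., 4}, then test f_x and f at those candidates.
  x = -4: f_y(-4, y) = -6*y**2 - 22*y + 72; no integer root y with |y| ≤ 4.
  x = -3: f_y(-3, y) = -6*y**2 - 18*y + 50; no integer root y with |y| ≤ 4.
  x = -2: f_y(-2, y) = -6*y**2 - 14*y + 32; no integer root y with |y| ≤ 4.
  x = -1: f_y(-1, y) = -6*y**2 - 10*y + 18; no integer root y with |y| ≤ 4.
  x = 0: f_y(0, y) = -6*y**2 - 6*y + 8; no integer root y with |y| ≤ 4.
  x = 1: f_y(1, y) = -6*y**2 - 2*y + 2; no integer root y with |y| ≤ 4.
  x = 2: f_y(2, y) = -6*y**2 + 2*y; vanishes at y ∈ {0}. (2, 0): f_x = 0, f = 0 — SINGULAR.
  x = 3: f_y(3, y) = -6*y**2 + 6*y + 2; no integer root y with |y| ≤ 4.
  x = 4: f_y(4, y) = -6*y**2 + 10*y + 8; no integer root y with |y| ≤ 4.
Only singular point on the grid: (2, 0).
Classify: substitute x = 2 + u, y = 0 + v and expand: f = 2*u**2*v - u**2 + 2*u*v**2 - 2*v**3 + v**2.
No constant or linear terms (consistent with a singular point). Quadratic part: -u**2 + v**2. Cubic part: 2*u**2*v + 2*u*v**2 - 2*v**3.
The quadratic part v**2 - u**2 = (v − u)(v + u) splits into two distinct linear factors, so there are two distinct tangent lines y − 0 = ±(x − 2) — this is a node (ordinary double point).
Classification: node.


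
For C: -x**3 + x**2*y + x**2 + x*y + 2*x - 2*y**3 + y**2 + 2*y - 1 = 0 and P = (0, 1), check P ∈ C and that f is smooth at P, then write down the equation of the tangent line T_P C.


Tangent line at P: 3*x - 2*y + 2 = 0.

Step 1: f(0, 1) = 0, so P lies on C.
Step 2: partial derivatives
  f_x(x, y) = -3*x**2 + 2*x*y + 2*x + y + 2, f_y(x, y) = x**2 + x - 6*y**2 + 2*y + 2.
  f_x(P) = 3, f_y(P) = -2 (gradient nonzero, so P is smooth).
Step 3: tangent line at P: 3·(x − 0) + -2·(y − 1) = 0.
Expanding: 3*x - 2*y + 2 = 0.


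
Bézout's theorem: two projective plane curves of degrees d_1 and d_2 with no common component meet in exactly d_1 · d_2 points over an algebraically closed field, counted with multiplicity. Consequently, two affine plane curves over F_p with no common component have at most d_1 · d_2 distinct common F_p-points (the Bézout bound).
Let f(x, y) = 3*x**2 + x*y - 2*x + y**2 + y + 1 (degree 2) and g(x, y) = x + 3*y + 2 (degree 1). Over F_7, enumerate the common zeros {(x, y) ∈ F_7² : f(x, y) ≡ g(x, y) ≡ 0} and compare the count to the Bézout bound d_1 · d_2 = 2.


Common zeros: {(0, 4), (4, 5)}; count = 2; Bézout bound = 2.

deg(f) = 2, deg(g) = 1, so Bézout bound = 2.
Scan x ∈ F_7. For each x, list the y ∈ F_7 with f(x, y) ≡ 0 and those with g(x, y) ≡ 0 (mod 7); the common zeros in that column are the intersection.
  x = 0: f ≡ 0 at y ∈ {2, 4}; g ≡ 0 at y ∈ {4}; common: {4}.
  x = 1: f ≡ 0 at y ∈ ∅; g ≡ 0 at y ∈ {6}; common: ∅.
  x = 2: f ≡ 0 at y ∈ {5, 6}; g ≡ 0 at y ∈ {1}; common: ∅.
  x = 3: f ≡ 0 at y ∈ ∅; g ≡ 0 at y ∈ {3}; common: ∅.
  x = 4: f ≡ 0 at y ∈ {4, 5}; g ≡ 0 at y ∈ {5}; common: {5}.
  x = 5: f ≡ 0 at y ∈ ∅; g ≡ 0 at y ∈ {0}; common: ∅.
  x = 6: f ≡ 0 at y ∈ {1, 6}; g ≡ 0 at y ∈ {2}; common: ∅.
Collecting: common zeros = {(0, 4), (4, 5)}, so the count is 2.
Comparison with the Bézout bound: 2 ≤ 2 = deg(f)·deg(g), as expected for curves with no common component (the bound is attained).


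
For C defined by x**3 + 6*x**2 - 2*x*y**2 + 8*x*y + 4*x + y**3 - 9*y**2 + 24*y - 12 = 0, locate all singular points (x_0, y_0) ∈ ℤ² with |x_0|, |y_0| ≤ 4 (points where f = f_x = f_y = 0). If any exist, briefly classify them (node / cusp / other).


Singular points: {(-2, 2)}; classification: cusp.

Compute partial derivatives:
  f_x = 3*x**2 + 12*x - 2*y**2 + 8*y + 4.
  f_y = -4*x*y + 8*x + 3*y**2 - 18*y + 24.
Scan x_0 ∈ {−4, ..., 4}. For each x_0, f_y(x_0, y) is a polynomial in y; find its integer roots y ∈ {−4, ..., 4}, then test f_x and f at those candidates.
  x = -4: f_y(-4, y) = 3*y**2 - 2*y - 8; vanishes at y ∈ {2}. (-4, 2): f_x = 12 ≠ 0.
  x = -3: f_y(-3, y) = 3*y**2 - 6*y; vanishes at y ∈ {0, 2}. (-3, 0): f_x = -5 ≠ 0; (-3, 2): f_x = 3 ≠ 0.
  x = -2: f_y(-2, y) = 3*y**2 - 10*y + 8; vanishes at y ∈ {2}. (-2, 2): f_x = 0, f = 0 — SINGULAR.
  x = -1: f_y(-1, y) = 3*y**2 - 14*y + 16; vanishes at y ∈ {2}. (-1, 2): f_x = 3 ≠ 0.
  x = 0: f_y(0, y) = 3*y**2 - 18*y + 24; vanishes at y ∈ {2, 4}. (0, 2): f_x = 12 ≠ 0; (0, 4): f_x = 4 ≠ 0.
  x = 1: f_y(1, y) = 3*y**2 - 22*y + 32; vanishes at y ∈ {2}. (1, 2): f_x = 27 ≠ 0.
  x = 2: f_y(2, y) = 3*y**2 - 26*y + 40; vanishes at y ∈ {2}. (2, 2): f_x = 48 ≠ 0.
  x = 3: f_y(3, y) = 3*y**2 - 30*y + 48; vanishes at y ∈ {2}. (3, 2): f_x = 75 ≠ 0.
  x = 4: f_y(4, y) = 3*y**2 - 34*y + 56; vanishes at y ∈ {2}. (4, 2): f_x = 108 ≠ 0.
Only singular point on the grid: (-2, 2).
Classify: substitute x = -2 + u, y = 2 + v and expand: f = u**3 - 2*u*v**2 + v**3 + v**2.
No constant or linear terms (consistent with a singular point). Quadratic part: v**2. Cubic part: u**3 - 2*u*v**2 + v**3.
The quadratic part v**2 is a perfect square, so there is a single (double) tangent line v = 0, i.e. y = 2. Restricting the cubic part to that line (v = 0) leaves u**3 ≠ 0, so f is not divisible by v and the branch is v² ≈ -u**3 to lowest order — this is a cusp.
Classification: cusp.


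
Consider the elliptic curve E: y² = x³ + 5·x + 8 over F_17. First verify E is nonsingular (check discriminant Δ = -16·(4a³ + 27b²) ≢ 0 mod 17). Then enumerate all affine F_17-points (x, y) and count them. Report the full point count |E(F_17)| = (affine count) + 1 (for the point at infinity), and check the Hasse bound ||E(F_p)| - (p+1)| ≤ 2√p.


Affine points = {(0, 5), (0, 12), (2, 3), (2, 14), (3, 4), (3, 13), (6, 4), (6, 13), (8, 4), (8, 13), (9, 0), (10, 2), (10, 15), (11, 0), (13, 3), (13, 14), (14, 0), (16, 6), (16, 11)}; affine count = 19; |E(F_17)| = 20.

Discriminant check: Δ ∝ 4a³ + 27b² = 4·5³ + 27·8² = 4·125 + 27·64 ≡ 1 (mod 17). Nonzero ⇒ E is nonsingular.
For each x ∈ F_17, compute rhs = x³ + 5·x + 8 mod 17, then count y ∈ F_17 with y² ≡ rhs.
  x = 0: rhs = 8, matching y values: 5, 12 (2 points).
  x = 1: rhs = 14, matching y values: none (0 points).
  x = 2: rhs = 9, matching y values: 3, 14 (2 points).
  x = 3: rhs = 16, matching y values: 4, 13 (2 points).
  x = 4: rhs = 7, matching y values: none (0 points).
  x = 5: rhs = 5, matching y values: none (0 points).
  x = 6: rhs = 16, matching y values: 4, 13 (2 points).
  x = 7: rhs = 12, matching y values: none (0 points).
  x = 8: rhs = 16, matching y values: 4, 13 (2 points).
  x = 9: rhs = 0, matching y values: 0 (1 points).
  x = 10: rhs = 4, matching y values: 2, 15 (2 points).
  x = 11: rhs = 0, matching y values: 0 (1 points).
  x = 12: rhs = 11, matching y values: none (0 points).
  x = 13: rhs = 9, matching y values: 3, 14 (2 points).
  x = 14: rhs = 0, matching y values: 0 (1 points).
  x = 15: rhs = 7, matching y values: none (0 points).
  x = 16: rhs = 2, matching y values: 6, 11 (2 points).
Total affine count: 19.
Full point count |E(F_17)| = 19 + 1 = 20.
Hasse bound: |20 − (17+1)| = |2| = 2 ≤ 2√17 ≈ 8.2462 ✓.


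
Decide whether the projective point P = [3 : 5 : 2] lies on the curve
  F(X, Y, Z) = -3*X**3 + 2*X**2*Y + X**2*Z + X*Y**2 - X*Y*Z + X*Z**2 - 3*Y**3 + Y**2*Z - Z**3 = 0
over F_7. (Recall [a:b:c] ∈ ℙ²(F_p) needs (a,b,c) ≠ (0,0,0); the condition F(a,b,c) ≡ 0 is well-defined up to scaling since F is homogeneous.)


F(3,5,2) ≡ 3 (mod 7); P is NOT on the curve.

Evaluate F(3, 5, 2) term-by-term (mod 7).
  -3*X**3 ↦ -3·27·1·1 = -81
  2*X**2*Y ↦ 2·9·5·1 = 90
  X**2*Z ↦ 1·9·1·2 = 18
  X*Y**2 ↦ 1·3·25·1 = 75
  -X*Y*Z ↦ -1·3·5·2 = -30
  X*Z**2 ↦ 1·3·1·4 = 12
  -3*Y**3 ↦ -3·1·125·1 = -375
  Y**2*Z ↦ 1·1·25·2 = 50
  -Z**3 ↦ -1·1·1·8 = -8
Sum: F(3, 5, 2) = (-81) + (90) + (18) + (75) + (-30) + (12) + (-375) + (50) + (-8) = -249.
Reducing mod 7: -249 ≡ 3 (mod 7).
Since F(a, b, c) ≡ 3 ≠ 0 (mod 7), P does NOT lie on the curve.


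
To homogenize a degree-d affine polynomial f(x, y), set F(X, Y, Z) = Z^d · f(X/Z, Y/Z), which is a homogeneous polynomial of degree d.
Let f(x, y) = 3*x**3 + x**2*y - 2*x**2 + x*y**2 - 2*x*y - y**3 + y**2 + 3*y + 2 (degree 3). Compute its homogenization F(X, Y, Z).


F(X, Y, Z) = 3*X**3 + X**2*Y - 2*X**2*Z + X*Y**2 - 2*X*Y*Z - Y**3 + Y**2*Z + 3*Y*Z**2 + 2*Z**3

deg(f) = 3.
Substitute x = X/Z, y = Y/Z into f, then multiply by Z^3.
  monomial 3·x^3·y^0 ↦ 3·X^3·Y^0·Z^0.
  monomial 1·x^2·y^1 ↦ 1·X^2·Y^1·Z^0.
  monomial -2·x^2·y^0 ↦ -2·X^2·Y^0·Z^1.
  monomial 1·x^1·y^2 ↦ 1·X^1·Y^2·Z^0.
  monomial -2·x^1·y^1 ↦ -2·X^1·Y^1·Z^1.
  monomial -1·x^0·y^3 ↦ -1·X^0·Y^3·Z^0.
  monomial 1·x^0·y^2 ↦ 1·X^0·Y^2·Z^1.
  monomial 3·x^0·y^1 ↦ 3·X^0·Y^1·Z^2.
  monomial 2·x^0·y^0 ↦ 2·X^0·Y^0·Z^3.
Collecting: F(X, Y, Z) = 3*X**3 + X**2*Y - 2*X**2*Z + X*Y**2 - 2*X*Y*Z - Y**3 + Y**2*Z + 3*Y*Z**2 + 2*Z**3.


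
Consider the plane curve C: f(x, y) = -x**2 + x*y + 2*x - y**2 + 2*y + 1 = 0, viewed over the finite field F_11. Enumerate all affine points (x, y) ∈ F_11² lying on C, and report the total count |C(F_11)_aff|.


Affine F_11-points: {(2, 6), (2, 9), (5, 8), (5, 10), (6, 2), (6, 6), (7, 10), (8, 5), (9, 2), (9, 9), (10, 5), (10, 7)}; count = 12.

For each of the 121 pairs (x, y) ∈ F_11², evaluate f(x, y) mod 11. Record the zeros.
  x = 0: [0↦1, 1↦2, 2↦1, 3↦9, 4↦4, 5↦8, 6↦10, 7↦10, 8↦8, 9↦4, 10↦9]  zeros at y ∈ ∅
  x = 1: [0↦2, 1↦4, 2↦4, 3↦2, 4↦9, 5↦3, 6↦6, 7↦7, 8↦6, 9↦3, 10↦9]  zeros at y ∈ ∅
  x = 2: [0↦1, 1↦4, 2↦5, 3↦4, 4↦1, 5↦7, 6↦0, 7↦2, 8↦2, 9↦0, 10↦7]  zeros at y ∈ {6, 9}
  x = 3: [0↦9, 1↦2, 2↦4, 3↦4, 4↦2, 5↦9, 6↦3, 7↦6, 8↦7, 9↦6, 10↦3]  zeros at y ∈ ∅
  x = 4: [0↦4, 1↦9, 2↦1, 3↦2, 4↦1, 5↦9, 6↦4, 7↦8, 8↦10, 9↦10, 10↦8]  zeros at y ∈ ∅
  x = 5: [0↦8, 1↦3, 2↦7, 3↦9, 4↦9, 5↦7, 6↦3, 7↦8, 8↦0, 9↦1, 10↦0]  zeros at y ∈ {8, 10}
  x = 6: [0↦10, 1↦6, 2↦0, 3↦3, 4↦4, 5↦3, 6↦0, 7↦6, 8↦10, 9↦1, 10↦1]  zeros at y ∈ {2, 6}
  x = 7: [0↦10, 1↦7, 2↦2, 3↦6, 4↦8, 5↦8, 6↦6, 7↦2, 8↦7, 9↦10, 10↦0]  zeros at y ∈ {10}
  x = 8: [0↦8, 1↦6, 2↦2, 3↦7, 4↦10, 5↦0, 6↦10, 7↦7, 8↦2, 9↦6, 10↦8]  zeros at y ∈ {5}
  x = 9: [0↦4, 1↦3, 2↦0, 3↦6, 4↦10, 5↦1, 6↦1, 7↦10, 8↦6, 9↦0, 10↦3]  zeros at y ∈ {2, 9}
  x = 10: [0↦9, 1↦9, 2↦7, 3↦3, 4↦8, 5↦0, 6↦1, 7↦0, 8↦8, 9↦3, 10↦7]  zeros at y ∈ {5, 7}
Collecting zeros: affine points = {(2, 6), (2, 9), (5, 8), (5, 10), (6, 2), (6, 6), (7, 10), (8, 5), (9, 2), (9, 9), (10, 5), (10, 7)}.
Total count |C(F_11)_aff| = 12.


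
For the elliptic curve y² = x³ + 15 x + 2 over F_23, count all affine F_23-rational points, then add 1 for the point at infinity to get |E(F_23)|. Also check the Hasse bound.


Affine points = {(0, 5), (0, 18), (1, 8), (1, 15), (5, 8), (5, 15), (6, 3), (6, 20), (7, 6), (7, 17), (8, 6), (8, 17), (10, 5), (10, 18), (11, 7), (11, 16), (12, 1), (12, 22), (13, 5), (13, 18), (14, 9), (14, 14), (17, 8), (17, 15), (18, 3), (18, 20), (19, 4), (19, 19), (22, 3), (22, 20)}; affine count = 30; |E(F_23)| = 31.

Discriminant check: Δ ∝ 4a³ + 27b² = 4·15³ + 27·2² = 4·3375 + 27·4 ≡ 15 (mod 23). Nonzero ⇒ E is nonsingular.
For each x ∈ F_23, compute rhs = x³ + 15·x + 2 mod 23, then count y ∈ F_23 with y² ≡ rhs.
  x = 0: rhs = 2, matching y values: 5, 18 (2 points).
  x = 1: rhs = 18, matching y values: 8, 15 (2 points).
  x = 2: rhs = 17, matching y values: none (0 points).
  x = 3: rhs = 5, matching y values: none (0 points).
  x = 4: rhs = 11, matching y values: none (0 points).
  x = 5: rhs = 18, matching y values: 8, 15 (2 points).
  x = 6: rhs = 9, matching y values: 3, 20 (2 points).
  x = 7: rhs = 13, matching y values: 6, 17 (2 points).
  x = 8: rhs = 13, matching y values: 6, 17 (2 points).
  x = 9: rhs = 15, matching y values: none (0 points).
  x = 10: rhs = 2, matching y values: 5, 18 (2 points).
  x = 11: rhs = 3, matching y values: 7, 16 (2 points).
  x = 12: rhs = 1, matching y values: 1, 22 (2 points).
  x = 13: rhs = 2, matching y values: 5, 18 (2 points).
  x = 14: rhs = 12, matching y values: 9, 14 (2 points).
  x = 15: rhs = 14, matching y values: none (0 points).
  x = 16: rhs = 14, matching y values: none (0 points).
  x = 17: rhs = 18, matching y values: 8, 15 (2 points).
  x = 18: rhs = 9, matching y values: 3, 20 (2 points).
  x = 19: rhs = 16, matching y values: 4, 19 (2 points).
  x = 20: rhs = 22, matching y values: none (0 points).
  x = 21: rhs = 10, matching y values: none (0 points).
  x = 22: rhs = 9, matching y values: 3, 20 (2 points).
Total affine count: 30.
Full point count |E(F_23)| = 30 + 1 = 31.
Hasse bound: |31 − (23+1)| = |7| = 7 ≤ 2√23 ≈ 9.5917 ✓.


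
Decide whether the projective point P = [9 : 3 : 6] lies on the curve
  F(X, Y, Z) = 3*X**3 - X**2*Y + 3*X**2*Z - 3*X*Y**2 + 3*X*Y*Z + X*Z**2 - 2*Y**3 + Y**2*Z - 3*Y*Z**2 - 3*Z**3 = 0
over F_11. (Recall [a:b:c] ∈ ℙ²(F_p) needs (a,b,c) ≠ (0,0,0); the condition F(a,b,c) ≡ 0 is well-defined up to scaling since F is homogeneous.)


F(9,3,6) ≡ 5 (mod 11); P is NOT on the curve.

Evaluate F(9, 3, 6) term-by-term (mod 11).
  3*X**3 ↦ 3·729·1·1 = 2187
  -X**2*Y ↦ -1·81·3·1 = -243
  3*X**2*Z ↦ 3·81·1·6 = 1458
  -3*X*Y**2 ↦ -3·9·9·1 = -243
  3*X*Y*Z ↦ 3·9·3·6 = 486
  X*Z**2 ↦ 1·9·1·36 = 324
  -2*Y**3 ↦ -2·1·27·1 = -54
  Y**2*Z ↦ 1·1·9·6 = 54
  -3*Y*Z**2 ↦ -3·1·3·36 = -324
  -3*Z**3 ↦ -3·1·1·216 = -648
Sum: F(9, 3, 6) = (2187) + (-243) + (1458) + (-243) + (486) + (324) + (-54) + (54) + (-324) + (-648) = 2997.
Reducing mod 11: 2997 ≡ 5 (mod 11).
Since F(a, b, c) ≡ 5 ≠ 0 (mod 11), P does NOT lie on the curve.


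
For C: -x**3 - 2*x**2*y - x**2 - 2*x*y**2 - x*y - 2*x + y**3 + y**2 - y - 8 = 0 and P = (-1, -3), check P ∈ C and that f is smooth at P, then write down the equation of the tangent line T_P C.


Tangent line at P: -30*x + 7*y - 9 = 0.

Step 1: f(-1, -3) = 0, so P lies on C.
Step 2: partial derivatives
  f_x(x, y) = -3*x**2 - 4*x*y - 2*x - 2*y**2 - y - 2, f_y(x, y) = -2*x**2 - 4*x*y - x + 3*y**2 + 2*y - 1.
  f_x(P) = -30, f_y(P) = 7 (gradient nonzero, so P is smooth).
Step 3: tangent line at P: -30·(x − -1) + 7·(y − -3) = 0.
Expanding: -30*x + 7*y - 9 = 0.


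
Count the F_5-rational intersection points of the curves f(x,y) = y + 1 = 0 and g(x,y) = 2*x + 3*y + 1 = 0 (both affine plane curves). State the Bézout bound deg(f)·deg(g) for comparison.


Common zeros: {(1, 4)}; count = 1; Bézout bound = 1.

deg(f) = 1, deg(g) = 1, so Bézout bound = 1.
Scan x ∈ F_5. For each x, list the y ∈ F_5 with f(x, y) ≡ 0 and those with g(x, y) ≡ 0 (mod 5); the common zeros in that column are the intersection.
  x = 0: f ≡ 0 at y ∈ {4}; g ≡ 0 at y ∈ {3}; common: ∅.
  x = 1: f ≡ 0 at y ∈ {4}; g ≡ 0 at y ∈ {4}; common: {4}.
  x = 2: f ≡ 0 at y ∈ {4}; g ≡ 0 at y ∈ {0}; common: ∅.
  x = 3: f ≡ 0 at y ∈ {4}; g ≡ 0 at y ∈ {1}; common: ∅.
  x = 4: f ≡ 0 at y ∈ {4}; g ≡ 0 at y ∈ {2}; common: ∅.
Collecting: common zeros = {(1, 4)}, so the count is 1.
Comparison with the Bézout bound: 1 ≤ 1 = deg(f)·deg(g), as expected for curves with no common component (the bound is attained).


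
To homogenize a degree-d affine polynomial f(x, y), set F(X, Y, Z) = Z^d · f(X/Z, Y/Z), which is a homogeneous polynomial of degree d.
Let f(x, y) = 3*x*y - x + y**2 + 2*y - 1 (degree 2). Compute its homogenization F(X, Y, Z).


F(X, Y, Z) = 3*X*Y - X*Z + Y**2 + 2*Y*Z - Z**2

deg(f) = 2.
Substitute x = X/Z, y = Y/Z into f, then multiply by Z^2.
  monomial 3·x^1·y^1 ↦ 3·X^1·Y^1·Z^0.
  monomial -1·x^1·y^0 ↦ -1·X^1·Y^0·Z^1.
  monomial 1·x^0·y^2 ↦ 1·X^0·Y^2·Z^0.
  monomial 2·x^0·y^1 ↦ 2·X^0·Y^1·Z^1.
  monomial -1·x^0·y^0 ↦ -1·X^0·Y^0·Z^2.
Collecting: F(X, Y, Z) = 3*X*Y - X*Z + Y**2 + 2*Y*Z - Z**2.


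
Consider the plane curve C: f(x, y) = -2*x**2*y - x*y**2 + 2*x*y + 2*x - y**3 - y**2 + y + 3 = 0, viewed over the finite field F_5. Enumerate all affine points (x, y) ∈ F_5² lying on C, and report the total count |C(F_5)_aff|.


Affine F_5-points: {(0, 3), (1, 0), (2, 1), (4, 3), (4, 4)}; count = 5.

For each of the 25 pairs (x, y) ∈ F_5², evaluate f(x, y) mod 5. Record the zeros.
  x = 0: [0↦3, 1↦2, 2↦3, 3↦0, 4↦2]  zeros at y ∈ {3}
  x = 1: [0↦0, 1↦3, 2↦1, 3↦3, 4↦3]  zeros at y ∈ {0}
  x = 2: [0↦2, 1↦0, 2↦1, 3↦4, 4↦3]  zeros at y ∈ {1}
  x = 3: [0↦4, 1↦3, 2↦3, 3↦3, 4↦2]  zeros at y ∈ ∅
  x = 4: [0↦1, 1↦2, 2↦2, 3↦0, 4↦0]  zeros at y ∈ {3, 4}
Collecting zeros: affine points = {(0, 3), (1, 0), (2, 1), (4, 3), (4, 4)}.
Total count |C(F_5)_aff| = 5.


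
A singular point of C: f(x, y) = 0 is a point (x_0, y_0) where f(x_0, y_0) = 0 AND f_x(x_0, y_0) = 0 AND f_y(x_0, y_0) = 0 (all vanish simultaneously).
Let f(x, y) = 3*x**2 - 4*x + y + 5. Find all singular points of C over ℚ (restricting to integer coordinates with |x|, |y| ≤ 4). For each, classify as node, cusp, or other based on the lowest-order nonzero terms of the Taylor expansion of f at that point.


No singular points in the scanned grid; C is smooth there.

Compute partial derivatives:
  f_x = 6*x - 4.
  f_y = 1.
f_y = 1 is a nonzero constant, so f_y never vanishes: no point (x, y) can satisfy f = f_x = f_y = 0. In particular no (x, y) ∈ {−4, ..., 4}² is singular; the curve is smooth.


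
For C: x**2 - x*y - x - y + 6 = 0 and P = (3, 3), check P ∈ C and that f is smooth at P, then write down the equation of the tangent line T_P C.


Tangent line at P: 2*x - 4*y + 6 = 0.

Step 1: f(3, 3) = 0, so P lies on C.
Step 2: partial derivatives
  f_x(x, y) = 2*x - y - 1, f_y(x, y) = -x - 1.
  f_x(P) = 2, f_y(P) = -4 (gradient nonzero, so P is smooth).
Step 3: tangent line at P: 2·(x − 3) + -4·(y − 3) = 0.
Expanding: 2*x - 4*y + 6 = 0.


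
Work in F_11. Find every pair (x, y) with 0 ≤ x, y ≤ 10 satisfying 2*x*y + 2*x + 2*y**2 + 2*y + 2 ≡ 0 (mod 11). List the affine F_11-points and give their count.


Affine F_11-points: {(3, 9), (4, 1), (4, 5), (5, 2), (5, 3), (8, 6), (8, 7), (9, 4), (9, 8), (10, 0)}; count = 10.

For each of the 121 pairs (x, y) ∈ F_11², evaluate f(x, y) mod 11. Record the zeros.
  x = 0: [0↦2, 1↦6, 2↦3, 3↦4, 4↦9, 5↦7, 6↦9, 7↦4, 8↦3, 9↦6, 10↦2]  zeros at y ∈ ∅
  x = 1: [0↦4, 1↦10, 2↦9, 3↦1, 4↦8, 5↦8, 6↦1, 7↦9, 8↦10, 9↦4, 10↦2]  zeros at y ∈ ∅
  x = 2: [0↦6, 1↦3, 2↦4, 3↦9, 4↦7, 5↦9, 6↦4, 7↦3, 8↦6, 9↦2, 10↦2]  zeros at y ∈ ∅
  x = 3: [0↦8, 1↦7, 2↦10, 3↦6, 4↦6, 5↦10, 6↦7, 7↦8, 8↦2, 9↦0, 10↦2]  zeros at y ∈ {9}
  x = 4: [0↦10, 1↦0, 2↦5, 3↦3, 4↦5, 5↦0, 6↦10, 7↦2, 8↦9, 9↦9, 10↦2]  zeros at y ∈ {1, 5}
  x = 5: [0↦1, 1↦4, 2↦0, 3↦0, 4↦4, 5↦1, 6↦2, 7↦7, 8↦5, 9↦7, 10↦2]  zeros at y ∈ {2, 3}
  x = 6: [0↦3, 1↦8, 2↦6, 3↦8, 4↦3, 5↦2, 6↦5, 7↦1, 8↦1, 9↦5, 10↦2]  zeros at y ∈ ∅
  x = 7: [0↦5, 1↦1, 2↦1, 3↦5, 4↦2, 5↦3, 6↦8, 7↦6, 8↦8, 9↦3, 10↦2]  zeros at y ∈ ∅
  x = 8: [0↦7, 1↦5, 2↦7, 3↦2, 4↦1, 5↦4, 6↦0, 7↦0, 8↦4, 9↦1, 10↦2]  zeros at y ∈ {6, 7}
  x = 9: [0↦9, 1↦9, 2↦2, 3↦10, 4↦0, 5↦5, 6↦3, 7↦5, 8↦0, 9↦10, 10↦2]  zeros at y ∈ {4, 8}
  x = 10: [0↦0, 1↦2, 2↦8, 3↦7, 4↦10, 5↦6, 6↦6, 7↦10, 8↦7, 9↦8, 10↦2]  zeros at y ∈ {0}
Collecting zeros: affine points = {(3, 9), (4, 1), (4, 5), (5, 2), (5, 3), (8, 6), (8, 7), (9, 4), (9, 8), (10, 0)}.
Total count |C(F_11)_aff| = 10.


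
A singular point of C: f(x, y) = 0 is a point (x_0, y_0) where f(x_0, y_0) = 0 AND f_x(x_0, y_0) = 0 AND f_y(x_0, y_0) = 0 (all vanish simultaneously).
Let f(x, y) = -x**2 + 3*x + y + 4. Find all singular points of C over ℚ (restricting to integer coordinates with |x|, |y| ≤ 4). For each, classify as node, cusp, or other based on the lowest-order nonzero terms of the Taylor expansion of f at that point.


No singular points in the scanned grid; C is smooth there.

Compute partial derivatives:
  f_x = 3 - 2*x.
  f_y = 1.
f_y = 1 is a nonzero constant, so f_y never vanishes: no point (x, y) can satisfy f = f_x = f_y = 0. In particular no (x, y) ∈ {−4, ..., 4}² is singular; the curve is smooth.


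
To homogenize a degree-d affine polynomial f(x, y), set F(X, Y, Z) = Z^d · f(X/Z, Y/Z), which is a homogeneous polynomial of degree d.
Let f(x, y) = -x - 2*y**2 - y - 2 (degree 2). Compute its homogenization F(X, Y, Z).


F(X, Y, Z) = -X*Z - 2*Y**2 - Y*Z - 2*Z**2

deg(f) = 2.
Substitute x = X/Z, y = Y/Z into f, then multiply by Z^2.
  monomial -1·x^1·y^0 ↦ -1·X^1·Y^0·Z^1.
  monomial -2·x^0·y^2 ↦ -2·X^0·Y^2·Z^0.
  monomial -1·x^0·y^1 ↦ -1·X^0·Y^1·Z^1.
  monomial -2·x^0·y^0 ↦ -2·X^0·Y^0·Z^2.
Collecting: F(X, Y, Z) = -X*Z - 2*Y**2 - Y*Z - 2*Z**2.


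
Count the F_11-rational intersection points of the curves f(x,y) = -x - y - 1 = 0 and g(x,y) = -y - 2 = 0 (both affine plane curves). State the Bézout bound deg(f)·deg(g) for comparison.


Common zeros: {(1, 9)}; count = 1; Bézout bound = 1.

deg(f) = 1, deg(g) = 1, so Bézout bound = 1.
Scan x ∈ F_11. For each x, list the y ∈ F_11 with f(x, y) ≡ 0 and those with g(x, y) ≡ 0 (mod 11); the common zeros in that column are the intersection.
  x = 0: f ≡ 0 at y ∈ {10}; g ≡ 0 at y ∈ {9}; common: ∅.
  x = 1: f ≡ 0 at y ∈ {9}; g ≡ 0 at y ∈ {9}; common: {9}.
  x = 2: f ≡ 0 at y ∈ {8}; g ≡ 0 at y ∈ {9}; common: ∅.
  x = 3: f ≡ 0 at y ∈ {7}; g ≡ 0 at y ∈ {9}; common: ∅.
  x = 4: f ≡ 0 at y ∈ {6}; g ≡ 0 at y ∈ {9}; common: ∅.
  x = 5: f ≡ 0 at y ∈ {5}; g ≡ 0 at y ∈ {9}; common: ∅.
  x = 6: f ≡ 0 at y ∈ {4}; g ≡ 0 at y ∈ {9}; common: ∅.
  x = 7: f ≡ 0 at y ∈ {3}; g ≡ 0 at y ∈ {9}; common: ∅.
  x = 8: f ≡ 0 at y ∈ {2}; g ≡ 0 at y ∈ {9}; common: ∅.
  x = 9: f ≡ 0 at y ∈ {1}; g ≡ 0 at y ∈ {9}; common: ∅.
  x = 10: f ≡ 0 at y ∈ {0}; g ≡ 0 at y ∈ {9}; common: ∅.
Collecting: common zeros = {(1, 9)}, so the count is 1.
Comparison with the Bézout bound: 1 ≤ 1 = deg(f)·deg(g), as expected for curves with no common component (the bound is attained).


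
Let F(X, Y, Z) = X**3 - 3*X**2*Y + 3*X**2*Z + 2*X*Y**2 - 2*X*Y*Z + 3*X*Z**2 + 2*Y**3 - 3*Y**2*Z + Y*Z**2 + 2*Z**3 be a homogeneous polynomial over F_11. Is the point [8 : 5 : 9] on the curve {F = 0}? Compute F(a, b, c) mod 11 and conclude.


F(8,5,9) ≡ 8 (mod 11); P is NOT on the curve.

Evaluate F(8, 5, 9) term-by-term (mod 11).
  X**3 ↦ 1·512·1·1 = 512
  -3*X**2*Y ↦ -3·64·5·1 = -960
  3*X**2*Z ↦ 3·64·1·9 = 1728
  2*X*Y**2 ↦ 2·8·25·1 = 400
  -2*X*Y*Z ↦ -2·8·5·9 = -720
  3*X*Z**2 ↦ 3·8·1·81 = 1944
  2*Y**3 ↦ 2·1·125·1 = 250
  -3*Y**2*Z ↦ -3·1·25·9 = -675
  Y*Z**2 ↦ 1·1·5·81 = 405
  2*Z**3 ↦ 2·1·1·729 = 1458
Sum: F(8, 5, 9) = (512) + (-960) + (1728) + (400) + (-720) + (1944) + (250) + (-675) + (405) + (1458) = 4342.
Reducing mod 11: 4342 ≡ 8 (mod 11).
Since F(a, b, c) ≡ 8 ≠ 0 (mod 11), P does NOT lie on the curve.


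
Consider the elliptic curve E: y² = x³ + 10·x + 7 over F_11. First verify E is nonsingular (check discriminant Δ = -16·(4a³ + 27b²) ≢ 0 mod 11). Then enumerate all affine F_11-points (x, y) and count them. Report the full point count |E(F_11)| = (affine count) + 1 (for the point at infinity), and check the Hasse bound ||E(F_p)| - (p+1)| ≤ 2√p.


Affine points = {(3, 3), (3, 8), (4, 1), (4, 10), (8, 4), (8, 7), (9, 1), (9, 10)}; affine count = 8; |E(F_11)| = 9.

Discriminant check: Δ ∝ 4a³ + 27b² = 4·10³ + 27·7² = 4·1000 + 27·49 ≡ 10 (mod 11). Nonzero ⇒ E is nonsingular.
For each x ∈ F_11, compute rhs = x³ + 10·x + 7 mod 11, then count y ∈ F_11 with y² ≡ rhs.
  x = 0: rhs = 7, matching y values: none (0 points).
  x = 1: rhs = 7, matching y values: none (0 points).
  x = 2: rhs = 2, matching y values: none (0 points).
  x = 3: rhs = 9, matching y values: 3, 8 (2 points).
  x = 4: rhs = 1, matching y values: 1, 10 (2 points).
  x = 5: rhs = 6, matching y values: none (0 points).
  x = 6: rhs = 8, matching y values: none (0 points).
  x = 7: rhs = 2, matching y values: none (0 points).
  x = 8: rhs = 5, matching y values: 4, 7 (2 points).
  x = 9: rhs = 1, matching y values: 1, 10 (2 points).
  x = 10: rhs = 7, matching y values: none (0 points).
Total affine count: 8.
Full point count |E(F_11)| = 8 + 1 = 9.
Hasse bound: |9 − (11+1)| = |-3| = 3 ≤ 2√11 ≈ 6.6332 ✓.


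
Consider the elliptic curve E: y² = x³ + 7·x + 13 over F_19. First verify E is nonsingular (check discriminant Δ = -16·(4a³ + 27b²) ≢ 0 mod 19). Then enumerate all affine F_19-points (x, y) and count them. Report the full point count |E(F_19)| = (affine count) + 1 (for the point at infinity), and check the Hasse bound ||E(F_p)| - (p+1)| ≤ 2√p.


Affine points = {(2, 4), (2, 15), (3, 2), (3, 17), (6, 9), (6, 10), (7, 5), (7, 14), (8, 7), (8, 12), (9, 8), (9, 11), (10, 0), (12, 1), (12, 18), (14, 9), (14, 10), (15, 4), (15, 15), (18, 9), (18, 10)}; affine count = 21; |E(F_19)| = 22.

Discriminant check: Δ ∝ 4a³ + 27b² = 4·7³ + 27·13² = 4·343 + 27·169 ≡ 7 (mod 19). Nonzero ⇒ E is nonsingular.
For each x ∈ F_19, compute rhs = x³ + 7·x + 13 mod 19, then count y ∈ F_19 with y² ≡ rhs.
  x = 0: rhs = 13, matching y values: none (0 points).
  x = 1: rhs = 2, matching y values: none (0 points).
  x = 2: rhs = 16, matching y values: 4, 15 (2 points).
  x = 3: rhs = 4, matching y values: 2, 17 (2 points).
  x = 4: rhs = 10, matching y values: none (0 points).
  x = 5: rhs = 2, matching y values: none (0 points).
  x = 6: rhs = 5, matching y values: 9, 10 (2 points).
  x = 7: rhs = 6, matching y values: 5, 14 (2 points).
  x = 8: rhs = 11, matching y values: 7, 12 (2 points).
  x = 9: rhs = 7, matching y values: 8, 11 (2 points).
  x = 10: rhs = 0, matching y values: 0 (1 points).
  x = 11: rhs = 15, matching y values: none (0 points).
  x = 12: rhs = 1, matching y values: 1, 18 (2 points).
  x = 13: rhs = 2, matching y values: none (0 points).
  x = 14: rhs = 5, matching y values: 9, 10 (2 points).
  x = 15: rhs = 16, matching y values: 4, 15 (2 points).
  x = 16: rhs = 3, matching y values: none (0 points).
  x = 17: rhs = 10, matching y values: none (0 points).
  x = 18: rhs = 5, matching y values: 9, 10 (2 points).
Total affine count: 21.
Full point count |E(F_19)| = 21 + 1 = 22.
Hasse bound: |22 − (19+1)| = |2| = 2 ≤ 2√19 ≈ 8.7178 ✓.


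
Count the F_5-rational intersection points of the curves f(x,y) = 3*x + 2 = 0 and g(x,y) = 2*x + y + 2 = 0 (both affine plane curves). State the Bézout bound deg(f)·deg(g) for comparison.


Common zeros: {(1, 1)}; count = 1; Bézout bound = 1.

deg(f) = 1, deg(g) = 1, so Bézout bound = 1.
Scan x ∈ F_5. For each x, list the y ∈ F_5 with f(x, y) ≡ 0 and those with g(x, y) ≡ 0 (mod 5); the common zeros in that column are the intersection.
  x = 0: f ≡ 0 at y ∈ ∅; g ≡ 0 at y ∈ {3}; common: ∅.
  x = 1: f ≡ 0 at y ∈ {0, 1, 2, 3, 4}; g ≡ 0 at y ∈ {1}; common: {1}.
  x = 2: f ≡ 0 at y ∈ ∅; g ≡ 0 at y ∈ {4}; common: ∅.
  x = 3: f ≡ 0 at y ∈ ∅; g ≡ 0 at y ∈ {2}; common: ∅.
  x = 4: f ≡ 0 at y ∈ ∅; g ≡ 0 at y ∈ {0}; common: ∅.
Collecting: common zeros = {(1, 1)}, so the count is 1.
Comparison with the Bézout bound: 1 ≤ 1 = deg(f)·deg(g), as expected for curves with no common component (the bound is attained).


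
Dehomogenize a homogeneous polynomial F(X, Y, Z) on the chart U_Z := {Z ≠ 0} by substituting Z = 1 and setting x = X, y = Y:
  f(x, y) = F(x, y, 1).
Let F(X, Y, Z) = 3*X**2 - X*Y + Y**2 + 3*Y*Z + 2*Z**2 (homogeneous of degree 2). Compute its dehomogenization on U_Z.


f(x, y) = 3*x**2 - x*y + y**2 + 3*y + 2

On U_Z we set Z = 1. Each monomial c·X^i·Y^j·Z^k in F becomes c·x^i·y^j·1^k = c·x^i·y^j.
Substituting Z = 1: F(X, Y, 1) = 3*x**2 - x*y + y**2 + 3*y + 2.
Note: deg(f) ≤ deg(F) = 2; strict inequality happens when F is divisible by Z (lost terms).


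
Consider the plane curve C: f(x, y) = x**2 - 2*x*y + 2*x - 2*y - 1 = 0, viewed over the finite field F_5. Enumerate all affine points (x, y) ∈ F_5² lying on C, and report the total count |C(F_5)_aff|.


Affine F_5-points: {(0, 2), (1, 3), (2, 2), (3, 3)}; count = 4.

For each of the 25 pairs (x, y) ∈ F_5², evaluate f(x, y) mod 5. Record the zeros.
  x = 0: [0↦4, 1↦2, 2↦0, 3↦3, 4↦1]  zeros at y ∈ {2}
  x = 1: [0↦2, 1↦3, 2↦4, 3↦0, 4↦1]  zeros at y ∈ {3}
  x = 2: [0↦2, 1↦1, 2↦0, 3↦4, 4↦3]  zeros at y ∈ {2}
  x = 3: [0↦4, 1↦1, 2↦3, 3↦0, 4↦2]  zeros at y ∈ {3}
  x = 4: [0↦3, 1↦3, 2↦3, 3↦3, 4↦3]  zeros at y ∈ ∅
Collecting zeros: affine points = {(0, 2), (1, 3), (2, 2), (3, 3)}.
Total count |C(F_5)_aff| = 4.


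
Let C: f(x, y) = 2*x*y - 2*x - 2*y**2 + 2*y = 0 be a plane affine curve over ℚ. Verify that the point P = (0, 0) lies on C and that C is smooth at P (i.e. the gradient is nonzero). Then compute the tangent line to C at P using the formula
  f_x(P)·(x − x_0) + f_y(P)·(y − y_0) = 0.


Tangent line at P: -2*x + 2*y = 0.

Step 1: f(0, 0) = 0, so P lies on C.
Step 2: partial derivatives
  f_x(x, y) = 2*y - 2, f_y(x, y) = 2*x - 4*y + 2.
  f_x(P) = -2, f_y(P) = 2 (gradient nonzero, so P is smooth).
Step 3: tangent line at P: -2·(x − 0) + 2·(y − 0) = 0.
Expanding: -2*x + 2*y = 0.


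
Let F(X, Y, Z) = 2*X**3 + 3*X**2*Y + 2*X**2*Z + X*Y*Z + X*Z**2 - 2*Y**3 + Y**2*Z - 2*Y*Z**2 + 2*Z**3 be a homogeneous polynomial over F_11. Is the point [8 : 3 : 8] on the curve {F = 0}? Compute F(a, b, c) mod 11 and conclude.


F(8,3,8) ≡ 4 (mod 11); P is NOT on the curve.

Evaluate F(8, 3, 8) term-by-term (mod 11).
  2*X**3 ↦ 2·512·1·1 = 1024
  3*X**2*Y ↦ 3·64·3·1 = 576
  2*X**2*Z ↦ 2·64·1·8 = 1024
  X*Y*Z ↦ 1·8·3·8 = 192
  X*Z**2 ↦ 1·8·1·64 = 512
  -2*Y**3 ↦ -2·1·27·1 = -54
  Y**2*Z ↦ 1·1·9·8 = 72
  -2*Y*Z**2 ↦ -2·1·3·64 = -384
  2*Z**3 ↦ 2·1·1·512 = 1024
Sum: F(8, 3, 8) = (1024) + (576) + (1024) + (192) + (512) + (-54) + (72) + (-384) + (1024) = 3986.
Reducing mod 11: 3986 ≡ 4 (mod 11).
Since F(a, b, c) ≡ 4 ≠ 0 (mod 11), P does NOT lie on the curve.


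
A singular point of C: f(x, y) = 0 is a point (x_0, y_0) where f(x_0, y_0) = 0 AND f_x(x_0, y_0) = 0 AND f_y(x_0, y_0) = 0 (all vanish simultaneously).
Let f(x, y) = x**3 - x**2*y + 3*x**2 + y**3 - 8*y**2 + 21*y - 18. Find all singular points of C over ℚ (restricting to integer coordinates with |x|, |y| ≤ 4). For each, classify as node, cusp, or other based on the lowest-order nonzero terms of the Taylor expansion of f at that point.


Singular points: {(0, 3)}; classification: cusp.

Compute partial derivatives:
  f_x = 3*x**2 - 2*x*y + 6*x.
  f_y = -x**2 + 3*y**2 - 16*y + 21.
Scan x_0 ∈ {−4, ..., 4}. For each x_0, f_y(x_0, y) is a polynomial in y; find its integer roots y ∈ {−4, ..., 4}, then test f_x and f at those candidates.
  x = -4: f_y(-4, y) = 3*y**2 - 16*y + 5; no integer root y with |y| ≤ 4.
  x = -3: f_y(-3, y) = 3*y**2 - 16*y + 12; no integer root y with |y| ≤ 4.
  x = -2: f_y(-2, y) = 3*y**2 - 16*y + 17; no integer root y with |y| ≤ 4.
  x = -1: f_y(-1, y) = 3*y**2 - 16*y + 20; vanishes at y ∈ {2}. (-1, 2): f_x = 1 ≠ 0.
  x = 0: f_y(0, y) = 3*y**2 - 16*y + 21; vanishes at y ∈ {3}. (0, 3): f_x = 0, f = 0 — SINGULAR.
  x = 1: f_y(1, y) = 3*y**2 - 16*y + 20; vanishes at y ∈ {2}. (1, 2): f_x = 5 ≠ 0.
  x = 2: f_y(2, y) = 3*y**2 - 16*y + 17; no integer root y with |y| ≤ 4.
  x = 3: f_y(3, y) = 3*y**2 - 16*y + 12; no integer root y with |y| ≤ 4.
  x = 4: f_y(4, y) = 3*y**2 - 16*y + 5; no integer root y with |y| ≤ 4.
Only singular point on the grid: (0, 3).
Classify: substitute x = 0 + u, y = 3 + v and expand: f = u**3 - u**2*v + v**3 + v**2.
No constant or linear terms (consistent with a singular point). Quadratic part: v**2. Cubic part: u**3 - u**2*v + v**3.
The quadratic part v**2 is a perfect square, so there is a single (double) tangent line v = 0, i.e. y = 3. Restricting the cubic part to that line (v = 0) leaves u**3 ≠ 0, so f is not divisible by v and the branch is v² ≈ -u**3 to lowest order — this is a cusp.
Classification: cusp.


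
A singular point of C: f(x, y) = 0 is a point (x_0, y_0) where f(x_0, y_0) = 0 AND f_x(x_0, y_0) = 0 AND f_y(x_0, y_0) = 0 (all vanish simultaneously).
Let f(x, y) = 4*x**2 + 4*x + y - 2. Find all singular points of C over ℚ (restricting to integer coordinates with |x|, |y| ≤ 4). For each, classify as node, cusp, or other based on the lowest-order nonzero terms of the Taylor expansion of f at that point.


No singular points in the scanned grid; C is smooth there.

Compute partial derivatives:
  f_x = 8*x + 4.
  f_y = 1.
f_y = 1 is a nonzero constant, so f_y never vanishes: no point (x, y) can satisfy f = f_x = f_y = 0. In particular no (x, y) ∈ {−4, ..., 4}² is singular; the curve is smooth.


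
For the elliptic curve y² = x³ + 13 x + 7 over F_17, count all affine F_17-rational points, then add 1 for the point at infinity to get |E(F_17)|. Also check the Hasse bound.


Affine points = {(1, 2), (1, 15), (4, 2), (4, 15), (7, 4), (7, 13), (10, 7), (10, 10), (11, 6), (11, 11), (12, 2), (12, 15), (14, 3), (14, 14)}; affine count = 14; |E(F_17)| = 15.

Discriminant check: Δ ∝ 4a³ + 27b² = 4·13³ + 27·7² = 4·2197 + 27·49 ≡ 13 (mod 17). Nonzero ⇒ E is nonsingular.
For each x ∈ F_17, compute rhs = x³ + 13·x + 7 mod 17, then count y ∈ F_17 with y² ≡ rhs.
  x = 0: rhs = 7, matching y values: none (0 points).
  x = 1: rhs = 4, matching y values: 2, 15 (2 points).
  x = 2: rhs = 7, matching y values: none (0 points).
  x = 3: rhs = 5, matching y values: none (0 points).
  x = 4: rhs = 4, matching y values: 2, 15 (2 points).
  x = 5: rhs = 10, matching y values: none (0 points).
  x = 6: rhs = 12, matching y values: none (0 points).
  x = 7: rhs = 16, matching y values: 4, 13 (2 points).
  x = 8: rhs = 11, matching y values: none (0 points).
  x = 9: rhs = 3, matching y values: none (0 points).
  x = 10: rhs = 15, matching y values: 7, 10 (2 points).
  x = 11: rhs = 2, matching y values: 6, 11 (2 points).
  x = 12: rhs = 4, matching y values: 2, 15 (2 points).
  x = 13: rhs = 10, matching y values: none (0 points).
  x = 14: rhs = 9, matching y values: 3, 14 (2 points).
  x = 15: rhs = 7, matching y values: none (0 points).
  x = 16: rhs = 10, matching y values: none (0 points).
Total affine count: 14.
Full point count |E(F_17)| = 14 + 1 = 15.
Hasse bound: |15 − (17+1)| = |-3| = 3 ≤ 2√17 ≈ 8.2462 ✓.


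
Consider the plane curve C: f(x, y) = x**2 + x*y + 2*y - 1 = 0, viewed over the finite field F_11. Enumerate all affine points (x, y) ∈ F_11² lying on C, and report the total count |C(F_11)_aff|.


Affine F_11-points: {(0, 6), (1, 0), (2, 2), (3, 5), (4, 3), (5, 6), (6, 8), (7, 2), (8, 8), (10, 0)}; count = 10.

For each of the 121 pairs (x, y) ∈ F_11², evaluate f(x, y) mod 11. Record the zeros.
  x = 0: [0↦10, 1↦1, 2↦3, 3↦5, 4↦7, 5↦9, 6↦0, 7↦2, 8↦4, 9↦6, 10↦8]  zeros at y ∈ {6}
  x = 1: [0↦0, 1↦3, 2↦6, 3↦9, 4↦1, 5↦4, 6↦7, 7↦10, 8↦2, 9↦5, 10↦8]  zeros at y ∈ {0}
  x = 2: [0↦3, 1↦7, 2↦0, 3↦4, 4↦8, 5↦1, 6↦5, 7↦9, 8↦2, 9↦6, 10↦10]  zeros at y ∈ {2}
  x = 3: [0↦8, 1↦2, 2↦7, 3↦1, 4↦6, 5↦0, 6↦5, 7↦10, 8↦4, 9↦9, 10↦3]  zeros at y ∈ {5}
  x = 4: [0↦4, 1↦10, 2↦5, 3↦0, 4↦6, 5↦1, 6↦7, 7↦2, 8↦8, 9↦3, 10↦9]  zeros at y ∈ {3}
  x = 5: [0↦2, 1↦9, 2↦5, 3↦1, 4↦8, 5↦4, 6↦0, 7↦7, 8↦3, 9↦10, 10↦6]  zeros at y ∈ {6}
  x = 6: [0↦2, 1↦10, 2↦7, 3↦4, 4↦1, 5↦9, 6↦6, 7↦3, 8↦0, 9↦8, 10↦5]  zeros at y ∈ {8}
  x = 7: [0↦4, 1↦2, 2↦0, 3↦9, 4↦7, 5↦5, 6↦3, 7↦1, 8↦10, 9↦8, 10↦6]  zeros at y ∈ {2}
  x = 8: [0↦8, 1↦7, 2↦6, 3↦5, 4↦4, 5↦3, 6↦2, 7↦1, 8↦0, 9↦10, 10↦9]  zeros at y ∈ {8}
  x = 9: [0↦3, 1↦3, 2↦3, 3↦3, 4↦3, 5↦3, 6↦3, 7↦3, 8↦3, 9↦3, 10↦3]  zeros at y ∈ ∅
  x = 10: [0↦0, 1↦1, 2↦2, 3↦3, 4↦4, 5↦5, 6↦6, 7↦7, 8↦8, 9↦9, 10↦10]  zeros at y ∈ {0}
Collecting zeros: affine points = {(0, 6), (1, 0), (2, 2), (3, 5), (4, 3), (5, 6), (6, 8), (7, 2), (8, 8), (10, 0)}.
Total count |C(F_11)_aff| = 10.
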